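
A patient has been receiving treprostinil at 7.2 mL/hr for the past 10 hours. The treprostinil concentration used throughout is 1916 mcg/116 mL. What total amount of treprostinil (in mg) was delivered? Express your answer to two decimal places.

Concentration = 1916 mcg ÷ 116 mL = 16.51724 mcg/mL = 16517.24 ng/mL
Drug rate = 7.2 mL/hr × 16517.24 ng/mL = 118924.1 ng/hr
Total = 118924.1 ng/hr × 10 hr = 1189241 ng = 1.189241 mg

1.19 mg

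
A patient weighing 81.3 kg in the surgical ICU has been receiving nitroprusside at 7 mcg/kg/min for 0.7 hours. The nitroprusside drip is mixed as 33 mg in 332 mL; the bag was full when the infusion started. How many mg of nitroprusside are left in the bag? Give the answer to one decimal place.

9.1 mg

Dose = 7 mcg/kg/min × 81.3 kg = 569.1 mcg/min
569.1 mcg/min × 60 min/hr = 34146 mcg/hr
Concentration = 33 mg ÷ 332 mL = 0.09939759 mg/mL = 99.39759 mcg/mL
Rate = 34146 mcg/hr ÷ 99.39759 mcg/mL = 343.5295 mL/hr
Volume infused = 343.5295 mL/hr × 0.7 hr = 240.4706 mL
Volume remaining = 332 − 240.4706 = 91.52938 mL
Drug remaining = 91.52938 mL × 99.39759 mcg/mL = 9097.8 mcg = 9.0978 mg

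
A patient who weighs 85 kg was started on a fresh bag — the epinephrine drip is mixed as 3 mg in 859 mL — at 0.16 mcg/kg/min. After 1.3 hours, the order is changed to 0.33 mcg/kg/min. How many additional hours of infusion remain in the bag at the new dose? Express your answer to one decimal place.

1.2 hours

Initial rate:
Dose = 0.16 mcg/kg/min × 85 kg = 13.6 mcg/min
13.6 mcg/min × 60 min/hr = 816 mcg/hr
Concentration = 3 mg ÷ 859 mL = 0.003492433 mg/mL = 3.492433 mcg/mL
Rate = 816 mcg/hr ÷ 3.492433 mcg/mL = 233.648 mL/hr
Volume infused so far = 233.648 mL/hr × 1.3 hr = 303.7424 mL
Volume remaining = 859 − 303.7424 = 555.2576 mL
New rate:
Dose = 0.33 mcg/kg/min × 85 kg = 28.05 mcg/min
28.05 mcg/min × 60 min/hr = 1683 mcg/hr
Rate = 1683 mcg/hr ÷ 3.492433 mcg/mL = 481.899 mL/hr
Time remaining = 555.2576 mL ÷ 481.899 mL/hr = 1.152228 hr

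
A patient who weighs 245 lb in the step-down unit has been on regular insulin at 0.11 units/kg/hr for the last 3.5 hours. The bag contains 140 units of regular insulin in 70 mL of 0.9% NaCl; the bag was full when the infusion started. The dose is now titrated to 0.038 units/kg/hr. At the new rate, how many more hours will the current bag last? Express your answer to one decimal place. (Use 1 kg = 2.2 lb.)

Initial rate:
Weight = 245 lb ÷ 2.2 lb/kg = 111.3636 kg
Dose = 0.11 units/kg/hr × 111.3636 kg = 12.25 units/hr
Concentration = 140 units ÷ 70 mL = 2 units/mL
Rate = 12.25 units/hr ÷ 2 units/mL = 6.125 mL/hr
Volume infused so far = 6.125 mL/hr × 3.5 hr = 21.4375 mL
Volume remaining = 70 − 21.4375 = 48.5625 mL
New rate:
Dose = 0.038 units/kg/hr × 111.3636 kg = 4.231818 units/hr
Rate = 4.231818 units/hr ÷ 2 units/mL = 2.115909 mL/hr
Time remaining = 48.5625 mL ÷ 2.115909 mL/hr = 22.95113 hr

23.0 hours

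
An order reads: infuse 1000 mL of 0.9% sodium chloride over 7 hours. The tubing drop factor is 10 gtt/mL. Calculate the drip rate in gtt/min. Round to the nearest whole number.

24 gtt/min

1000 mL ÷ (7 hr × 60 = 420 min) = 2.380952 mL/min
2.380952 mL/min × 10 gtt/mL = 23.80952 gtt/min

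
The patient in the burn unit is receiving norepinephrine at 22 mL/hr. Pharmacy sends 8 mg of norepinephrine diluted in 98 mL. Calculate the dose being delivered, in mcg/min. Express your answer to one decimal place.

29.9 mcg/min

Concentration = 8 mg ÷ 98 mL = 0.08163265 mg/mL = 81.63265 mcg/mL
Drug rate = 22 mL/hr × 81.63265 mcg/mL = 1795.918 mcg/hr
1795.918 mcg/hr ÷ 60 min/hr = 29.93197 mcg/min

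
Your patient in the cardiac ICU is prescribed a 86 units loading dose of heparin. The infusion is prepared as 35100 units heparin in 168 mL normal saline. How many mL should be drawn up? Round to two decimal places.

Concentration = 35100 units ÷ 168 mL = 208.9286 units/mL
Volume = 86 units ÷ 208.9286 units/mL = 0.4116239 mL

0.41 mL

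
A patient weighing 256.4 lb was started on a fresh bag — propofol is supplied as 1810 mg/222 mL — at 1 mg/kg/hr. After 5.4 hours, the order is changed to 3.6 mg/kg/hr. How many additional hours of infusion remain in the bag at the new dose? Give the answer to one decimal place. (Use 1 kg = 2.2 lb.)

Initial rate:
Weight = 256.4 lb ÷ 2.2 lb/kg = 116.5455 kg
Dose = 1 mg/kg/hr × 116.5455 kg = 116.5455 mg/hr
Concentration = 1810 mg ÷ 222 mL = 8.153153 mg/mL
Rate = 116.5455 mg/hr ÷ 8.153153 mg/mL = 14.29453 mL/hr
Volume infused so far = 14.29453 mL/hr × 5.4 hr = 77.19044 mL
Volume remaining = 222 − 77.19044 = 144.8096 mL
New rate:
Dose = 3.6 mg/kg/hr × 116.5455 kg = 419.5636 mg/hr
Rate = 419.5636 mg/hr ÷ 8.153153 mg/mL = 51.46029 mL/hr
Time remaining = 144.8096 mL ÷ 51.46029 mL/hr = 2.814006 hr

2.8 hours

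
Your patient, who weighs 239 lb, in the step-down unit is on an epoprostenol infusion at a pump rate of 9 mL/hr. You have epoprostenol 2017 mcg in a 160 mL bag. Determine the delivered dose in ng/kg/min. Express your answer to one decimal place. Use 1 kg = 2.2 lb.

17.4 ng/kg/min

Weight = 239 lb ÷ 2.2 lb/kg = 108.6364 kg
Concentration = 2017 mcg ÷ 160 mL = 12.60625 mcg/mL = 12606.25 ng/mL
Drug rate = 9 mL/hr × 12606.25 ng/mL = 113456.2 ng/hr
113456.2 ng/hr ÷ 60 min/hr = 1890.937 ng/min
1890.937 ng/min ÷ 108.6364 kg = 17.40612 ng/kg/min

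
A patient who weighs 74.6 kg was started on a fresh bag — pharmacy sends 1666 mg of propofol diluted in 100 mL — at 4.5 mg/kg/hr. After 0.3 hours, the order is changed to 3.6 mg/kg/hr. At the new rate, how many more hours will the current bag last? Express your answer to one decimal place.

5.8 hours

Initial rate:
Dose = 4.5 mg/kg/hr × 74.6 kg = 335.7 mg/hr
Concentration = 1666 mg ÷ 100 mL = 16.66 mg/mL
Rate = 335.7 mg/hr ÷ 16.66 mg/mL = 20.15006 mL/hr
Volume infused so far = 20.15006 mL/hr × 0.3 hr = 6.045018 mL
Volume remaining = 100 − 6.045018 = 93.95498 mL
New rate:
Dose = 3.6 mg/kg/hr × 74.6 kg = 268.56 mg/hr
Rate = 268.56 mg/hr ÷ 16.66 mg/mL = 16.12005 mL/hr
Time remaining = 93.95498 mL ÷ 16.12005 mL/hr = 5.828455 hr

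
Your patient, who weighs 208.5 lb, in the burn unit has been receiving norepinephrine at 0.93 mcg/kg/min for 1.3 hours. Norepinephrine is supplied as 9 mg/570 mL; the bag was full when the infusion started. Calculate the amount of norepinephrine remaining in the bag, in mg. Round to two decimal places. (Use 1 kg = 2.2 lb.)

Weight = 208.5 lb ÷ 2.2 lb/kg = 94.77273 kg
Dose = 0.93 mcg/kg/min × 94.77273 kg = 88.13864 mcg/min
88.13864 mcg/min × 60 min/hr = 5288.318 mcg/hr
Concentration = 9 mg ÷ 570 mL = 0.01578947 mg/mL = 15.78947 mcg/mL
Rate = 5288.318 mcg/hr ÷ 15.78947 mcg/mL = 334.9268 mL/hr
Volume infused = 334.9268 mL/hr × 1.3 hr = 435.4049 mL
Volume remaining = 570 − 435.4049 = 134.5951 mL
Drug remaining = 134.5951 mL × 15.78947 mcg/mL = 2125.186 mcg = 2.125186 mg

2.13 mg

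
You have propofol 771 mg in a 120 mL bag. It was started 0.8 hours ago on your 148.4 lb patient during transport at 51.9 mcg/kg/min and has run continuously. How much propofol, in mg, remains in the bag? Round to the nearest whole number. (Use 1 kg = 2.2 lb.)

603 mg

Weight = 148.4 lb ÷ 2.2 lb/kg = 67.45455 kg
Dose = 51.9 mcg/kg/min × 67.45455 kg = 3500.891 mcg/min
3500.891 mcg/min × 60 min/hr = 210053.5 mcg/hr
Concentration = 771 mg ÷ 120 mL = 6.425 mg/mL = 6425 mcg/mL
Rate = 210053.5 mcg/hr ÷ 6425 mcg/mL = 32.69314 mL/hr
Volume infused = 32.69314 mL/hr × 0.8 hr = 26.15452 mL
Volume remaining = 120 − 26.15452 = 93.84548 mL
Drug remaining = 93.84548 mL × 6425 mcg/mL = 602957.2 mcg = 602.9572 mg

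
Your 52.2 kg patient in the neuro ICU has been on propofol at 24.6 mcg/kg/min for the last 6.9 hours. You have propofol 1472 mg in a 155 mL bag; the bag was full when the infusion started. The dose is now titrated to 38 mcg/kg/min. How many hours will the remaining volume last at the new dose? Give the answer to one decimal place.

Initial rate:
Dose = 24.6 mcg/kg/min × 52.2 kg = 1284.12 mcg/min
1284.12 mcg/min × 60 min/hr = 77047.2 mcg/hr
Concentration = 1472 mg ÷ 155 mL = 9.496774 mg/mL = 9496.774 mcg/mL
Rate = 77047.2 mcg/hr ÷ 9496.774 mcg/mL = 8.112986 mL/hr
Volume infused so far = 8.112986 mL/hr × 6.9 hr = 55.97961 mL
Volume remaining = 155 − 55.97961 = 99.02039 mL
New rate:
Dose = 38 mcg/kg/min × 52.2 kg = 1983.6 mcg/min
1983.6 mcg/min × 60 min/hr = 119016 mcg/hr
Rate = 119016 mcg/hr ÷ 9496.774 mcg/mL = 12.53226 mL/hr
Time remaining = 99.02039 mL ÷ 12.53226 mL/hr = 7.901243 hr

7.9 hours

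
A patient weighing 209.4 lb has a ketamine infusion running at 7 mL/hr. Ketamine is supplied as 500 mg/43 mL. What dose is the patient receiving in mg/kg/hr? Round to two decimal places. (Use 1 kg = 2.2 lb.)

0.86 mg/kg/hr

Weight = 209.4 lb ÷ 2.2 lb/kg = 95.18182 kg
Concentration = 500 mg ÷ 43 mL = 11.62791 mg/mL
Drug rate = 7 mL/hr × 11.62791 mg/mL = 81.39535 mg/hr
81.39535 mg/hr ÷ 95.18182 kg = 0.8551565 mg/kg/hr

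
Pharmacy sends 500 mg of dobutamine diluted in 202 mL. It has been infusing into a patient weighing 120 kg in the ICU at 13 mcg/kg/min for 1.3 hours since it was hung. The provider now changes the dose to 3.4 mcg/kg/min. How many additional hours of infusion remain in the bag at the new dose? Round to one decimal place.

15.5 hours

Initial rate:
Dose = 13 mcg/kg/min × 120 kg = 1560 mcg/min
1560 mcg/min × 60 min/hr = 93600 mcg/hr
Concentration = 500 mg ÷ 202 mL = 2.475248 mg/mL = 2475.248 mcg/mL
Rate = 93600 mcg/hr ÷ 2475.248 mcg/mL = 37.8144 mL/hr
Volume infused so far = 37.8144 mL/hr × 1.3 hr = 49.15872 mL
Volume remaining = 202 − 49.15872 = 152.8413 mL
New rate:
Dose = 3.4 mcg/kg/min × 120 kg = 408 mcg/min
408 mcg/min × 60 min/hr = 24480 mcg/hr
Rate = 24480 mcg/hr ÷ 2475.248 mcg/mL = 9.88992 mL/hr
Time remaining = 152.8413 mL ÷ 9.88992 mL/hr = 15.45425 hr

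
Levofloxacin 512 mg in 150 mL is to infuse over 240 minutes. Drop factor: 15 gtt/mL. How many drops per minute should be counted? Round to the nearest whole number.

150 mL ÷ (240 min) = 0.625 mL/min
0.625 mL/min × 15 gtt/mL = 9.375 gtt/min

9 gtt/min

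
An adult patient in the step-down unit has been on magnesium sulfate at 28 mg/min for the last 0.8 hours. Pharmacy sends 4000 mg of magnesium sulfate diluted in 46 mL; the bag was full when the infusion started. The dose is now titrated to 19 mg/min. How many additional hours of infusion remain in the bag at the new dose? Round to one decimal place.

Initial rate:
28 mg/min × 60 min/hr = 1680 mg/hr
Concentration = 4000 mg ÷ 46 mL = 86.95652 mg/mL
Rate = 1680 mg/hr ÷ 86.95652 mg/mL = 19.32 mL/hr
Volume infused so far = 19.32 mL/hr × 0.8 hr = 15.456 mL
Volume remaining = 46 − 15.456 = 30.544 mL
New rate:
19 mg/min × 60 min/hr = 1140 mg/hr
Rate = 1140 mg/hr ÷ 86.95652 mg/mL = 13.11 mL/hr
Time remaining = 30.544 mL ÷ 13.11 mL/hr = 2.329825 hr

2.3 hours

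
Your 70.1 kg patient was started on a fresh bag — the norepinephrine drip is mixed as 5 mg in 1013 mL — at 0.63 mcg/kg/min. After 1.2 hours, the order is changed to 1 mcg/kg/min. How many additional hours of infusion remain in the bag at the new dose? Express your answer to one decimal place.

Initial rate:
Dose = 0.63 mcg/kg/min × 70.1 kg = 44.163 mcg/min
44.163 mcg/min × 60 min/hr = 2649.78 mcg/hr
Concentration = 5 mg ÷ 1013 mL = 0.004935834 mg/mL = 4.935834 mcg/mL
Rate = 2649.78 mcg/hr ÷ 4.935834 mcg/mL = 536.8454 mL/hr
Volume infused so far = 536.8454 mL/hr × 1.2 hr = 644.2145 mL
Volume remaining = 1013 − 644.2145 = 368.7855 mL
New rate:
Dose = 1 mcg/kg/min × 70.1 kg = 70.1 mcg/min
70.1 mcg/min × 60 min/hr = 4206 mcg/hr
Rate = 4206 mcg/hr ÷ 4.935834 mcg/mL = 852.1356 mL/hr
Time remaining = 368.7855 mL ÷ 852.1356 mL/hr = 0.4327779 hr

0.4 hours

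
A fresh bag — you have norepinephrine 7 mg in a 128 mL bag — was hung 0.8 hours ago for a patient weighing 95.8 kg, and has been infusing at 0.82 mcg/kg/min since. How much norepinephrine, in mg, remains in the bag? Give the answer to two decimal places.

3.23 mg

Dose = 0.82 mcg/kg/min × 95.8 kg = 78.556 mcg/min
78.556 mcg/min × 60 min/hr = 4713.36 mcg/hr
Concentration = 7 mg ÷ 128 mL = 0.0546875 mg/mL = 54.6875 mcg/mL
Rate = 4713.36 mcg/hr ÷ 54.6875 mcg/mL = 86.18715 mL/hr
Volume infused = 86.18715 mL/hr × 0.8 hr = 68.94972 mL
Volume remaining = 128 − 68.94972 = 59.05028 mL
Drug remaining = 59.05028 mL × 54.6875 mcg/mL = 3229.312 mcg = 3.229312 mg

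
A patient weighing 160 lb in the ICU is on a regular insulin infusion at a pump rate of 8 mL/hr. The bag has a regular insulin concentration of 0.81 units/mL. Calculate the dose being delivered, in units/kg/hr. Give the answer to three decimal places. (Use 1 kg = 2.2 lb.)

0.089 units/kg/hr

Weight = 160 lb ÷ 2.2 lb/kg = 72.72727 kg
Drug rate = 8 mL/hr × 0.81 units/mL = 6.48 units/hr
6.48 units/hr ÷ 72.72727 kg = 0.0891 units/kg/hr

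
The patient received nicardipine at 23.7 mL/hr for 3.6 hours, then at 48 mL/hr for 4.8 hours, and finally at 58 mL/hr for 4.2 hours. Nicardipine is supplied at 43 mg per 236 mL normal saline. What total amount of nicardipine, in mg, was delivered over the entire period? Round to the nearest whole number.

102 mg

Concentration = 43 mg ÷ 236 mL = 0.1822034 mg/mL
Stage 1: 23.7 mL/hr × 3.6 hr = 85.32 mL → 85.32 mL × 0.1822034 mg/mL = 15.54559 mg
Stage 2: 48 mL/hr × 4.8 hr = 230.4 mL → 230.4 mL × 0.1822034 mg/mL = 41.97966 mg
Stage 3: 58 mL/hr × 4.2 hr = 243.6 mL → 243.6 mL × 0.1822034 mg/mL = 44.38475 mg
Total = 15.54559 + 41.97966 + 44.38475 = 101.91 mg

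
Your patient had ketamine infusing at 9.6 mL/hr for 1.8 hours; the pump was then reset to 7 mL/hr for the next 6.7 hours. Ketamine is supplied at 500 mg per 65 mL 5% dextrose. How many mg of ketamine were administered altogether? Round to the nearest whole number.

494 mg

Concentration = 500 mg ÷ 65 mL = 7.692308 mg/mL
Stage 1: 9.6 mL/hr × 1.8 hr = 17.28 mL → 17.28 mL × 7.692308 mg/mL = 132.9231 mg
Stage 2: 7 mL/hr × 6.7 hr = 46.9 mL → 46.9 mL × 7.692308 mg/mL = 360.7692 mg
Total = 132.9231 + 360.7692 = 493.6923 mg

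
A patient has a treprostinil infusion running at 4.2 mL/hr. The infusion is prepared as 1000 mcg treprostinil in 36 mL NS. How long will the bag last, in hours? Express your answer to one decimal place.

8.6 hours

Duration = 36 mL ÷ 4.2 mL/hr = 8.571429 hr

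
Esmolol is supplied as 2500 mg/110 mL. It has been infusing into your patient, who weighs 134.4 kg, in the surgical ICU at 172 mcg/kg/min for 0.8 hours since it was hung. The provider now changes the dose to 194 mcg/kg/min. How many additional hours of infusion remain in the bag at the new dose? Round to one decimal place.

0.9 hours

Initial rate:
Dose = 172 mcg/kg/min × 134.4 kg = 23116.8 mcg/min
23116.8 mcg/min × 60 min/hr = 1387008 mcg/hr
Concentration = 2500 mg ÷ 110 mL = 22.72727 mg/mL = 22727.27 mcg/mL
Rate = 1387008 mcg/hr ÷ 22727.27 mcg/mL = 61.02835 mL/hr
Volume infused so far = 61.02835 mL/hr × 0.8 hr = 48.82268 mL
Volume remaining = 110 − 48.82268 = 61.17732 mL
New rate:
Dose = 194 mcg/kg/min × 134.4 kg = 26073.6 mcg/min
26073.6 mcg/min × 60 min/hr = 1564416 mcg/hr
Rate = 1564416 mcg/hr ÷ 22727.27 mcg/mL = 68.8343 mL/hr
Time remaining = 61.17732 mL ÷ 68.8343 mL/hr = 0.8887621 hr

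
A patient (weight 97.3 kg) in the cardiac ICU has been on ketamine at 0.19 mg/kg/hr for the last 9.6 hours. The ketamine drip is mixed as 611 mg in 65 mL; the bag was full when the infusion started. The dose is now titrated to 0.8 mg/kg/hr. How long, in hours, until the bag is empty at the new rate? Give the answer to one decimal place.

5.6 hours

Initial rate:
Dose = 0.19 mg/kg/hr × 97.3 kg = 18.487 mg/hr
Concentration = 611 mg ÷ 65 mL = 9.4 mg/mL
Rate = 18.487 mg/hr ÷ 9.4 mg/mL = 1.966702 mL/hr
Volume infused so far = 1.966702 mL/hr × 9.6 hr = 18.88034 mL
Volume remaining = 65 − 18.88034 = 46.11966 mL
New rate:
Dose = 0.8 mg/kg/hr × 97.3 kg = 77.84 mg/hr
Rate = 77.84 mg/hr ÷ 9.4 mg/mL = 8.280851 mL/hr
Time remaining = 46.11966 mL ÷ 8.280851 mL/hr = 5.569435 hr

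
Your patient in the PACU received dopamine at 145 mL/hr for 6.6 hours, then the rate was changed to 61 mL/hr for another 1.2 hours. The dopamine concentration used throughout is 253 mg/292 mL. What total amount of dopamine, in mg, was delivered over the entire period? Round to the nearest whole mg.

Concentration = 253 mg ÷ 292 mL = 0.8664384 mg/mL
Stage 1: 145 mL/hr × 6.6 hr = 957 mL → 957 mL × 0.8664384 mg/mL = 829.1815 mg
Stage 2: 61 mL/hr × 1.2 hr = 73.2 mL → 73.2 mL × 0.8664384 mg/mL = 63.42329 mg
Total = 829.1815 + 63.42329 = 892.6048 mg

893 mg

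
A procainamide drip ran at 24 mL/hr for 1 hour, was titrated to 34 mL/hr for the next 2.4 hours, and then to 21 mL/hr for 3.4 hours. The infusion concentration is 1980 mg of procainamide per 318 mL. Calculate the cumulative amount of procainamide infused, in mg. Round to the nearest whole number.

1102 mg

Concentration = 1980 mg ÷ 318 mL = 6.226415 mg/mL
Stage 1: 24 mL/hr × 1 hr = 24 mL → 24 mL × 6.226415 mg/mL = 149.434 mg
Stage 2: 34 mL/hr × 2.4 hr = 81.6 mL → 81.6 mL × 6.226415 mg/mL = 508.0755 mg
Stage 3: 21 mL/hr × 3.4 hr = 71.4 mL → 71.4 mL × 6.226415 mg/mL = 444.566 mg
Total = 149.434 + 508.0755 + 444.566 = 1102.075 mg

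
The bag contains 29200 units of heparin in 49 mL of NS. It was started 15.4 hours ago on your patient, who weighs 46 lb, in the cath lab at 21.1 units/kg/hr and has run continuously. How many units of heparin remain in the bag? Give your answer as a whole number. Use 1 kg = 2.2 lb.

Weight = 46 lb ÷ 2.2 lb/kg = 20.90909 kg
Dose = 21.1 units/kg/hr × 20.90909 kg = 441.1818 units/hr
Concentration = 29200 units ÷ 49 mL = 595.9184 units/mL
Rate = 441.1818 units/hr ÷ 595.9184 units/mL = 0.7403394 mL/hr
Volume infused = 0.7403394 mL/hr × 15.4 hr = 11.40123 mL
Volume remaining = 49 − 11.40123 = 37.59877 mL
Drug remaining = 37.59877 mL × 595.9184 units/mL = 22405.8 units

22406 units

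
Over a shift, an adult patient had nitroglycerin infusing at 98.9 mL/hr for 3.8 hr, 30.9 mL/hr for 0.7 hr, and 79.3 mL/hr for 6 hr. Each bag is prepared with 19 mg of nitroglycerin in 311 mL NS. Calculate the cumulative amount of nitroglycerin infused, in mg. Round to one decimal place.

53.3 mg

Concentration = 19 mg ÷ 311 mL = 0.06109325 mg/mL
Stage 1: 98.9 mL/hr × 3.8 hr = 375.82 mL → 375.82 mL × 0.06109325 mg/mL = 22.96006 mg
Stage 2: 30.9 mL/hr × 0.7 hr = 21.63 mL → 21.63 mL × 0.06109325 mg/mL = 1.321447 mg
Stage 3: 79.3 mL/hr × 6 hr = 475.8 mL → 475.8 mL × 0.06109325 mg/mL = 29.06817 mg
Total = 22.96006 + 1.321447 + 29.06817 = 53.34968 mg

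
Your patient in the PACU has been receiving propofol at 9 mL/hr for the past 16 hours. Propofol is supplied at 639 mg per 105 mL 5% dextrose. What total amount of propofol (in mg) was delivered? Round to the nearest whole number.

Concentration = 639 mg ÷ 105 mL = 6.085714 mg/mL
Drug rate = 9 mL/hr × 6.085714 mg/mL = 54.77143 mg/hr
Total = 54.77143 mg/hr × 16 hr = 876.3429 mg

876 mg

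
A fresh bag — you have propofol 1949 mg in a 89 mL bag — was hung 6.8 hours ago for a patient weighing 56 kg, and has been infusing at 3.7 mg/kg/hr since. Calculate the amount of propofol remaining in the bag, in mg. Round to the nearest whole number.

540 mg

Dose = 3.7 mg/kg/hr × 56 kg = 207.2 mg/hr
Concentration = 1949 mg ÷ 89 mL = 21.89888 mg/mL
Rate = 207.2 mg/hr ÷ 21.89888 mg/mL = 9.461673 mL/hr
Volume infused = 9.461673 mL/hr × 6.8 hr = 64.33937 mL
Volume remaining = 89 − 64.33937 = 24.66063 mL
Drug remaining = 24.66063 mL × 21.89888 mg/mL = 540.04 mg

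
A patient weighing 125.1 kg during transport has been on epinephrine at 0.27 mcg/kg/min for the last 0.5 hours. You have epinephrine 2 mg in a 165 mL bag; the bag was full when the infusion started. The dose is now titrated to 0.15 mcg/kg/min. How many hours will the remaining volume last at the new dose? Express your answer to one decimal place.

Initial rate:
Dose = 0.27 mcg/kg/min × 125.1 kg = 33.777 mcg/min
33.777 mcg/min × 60 min/hr = 2026.62 mcg/hr
Concentration = 2 mg ÷ 165 mL = 0.01212121 mg/mL = 12.12121 mcg/mL
Rate = 2026.62 mcg/hr ÷ 12.12121 mcg/mL = 167.1962 mL/hr
Volume infused so far = 167.1962 mL/hr × 0.5 hr = 83.59808 mL
Volume remaining = 165 − 83.59808 = 81.40192 mL
New rate:
Dose = 0.15 mcg/kg/min × 125.1 kg = 18.765 mcg/min
18.765 mcg/min × 60 min/hr = 1125.9 mcg/hr
Rate = 1125.9 mcg/hr ÷ 12.12121 mcg/mL = 92.88675 mL/hr
Time remaining = 81.40192 mL ÷ 92.88675 mL/hr = 0.8763567 hr

0.9 hours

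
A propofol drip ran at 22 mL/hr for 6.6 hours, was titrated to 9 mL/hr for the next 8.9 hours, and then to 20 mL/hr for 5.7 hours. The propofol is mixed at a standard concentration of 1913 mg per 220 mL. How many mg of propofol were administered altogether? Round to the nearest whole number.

Concentration = 1913 mg ÷ 220 mL = 8.695455 mg/mL
Stage 1: 22 mL/hr × 6.6 hr = 145.2 mL → 145.2 mL × 8.695455 mg/mL = 1262.58 mg
Stage 2: 9 mL/hr × 8.9 hr = 80.1 mL → 80.1 mL × 8.695455 mg/mL = 696.5059 mg
Stage 3: 20 mL/hr × 5.7 hr = 114 mL → 114 mL × 8.695455 mg/mL = 991.2818 mg
Total = 1262.58 + 696.5059 + 991.2818 = 2950.368 mg

2950 mg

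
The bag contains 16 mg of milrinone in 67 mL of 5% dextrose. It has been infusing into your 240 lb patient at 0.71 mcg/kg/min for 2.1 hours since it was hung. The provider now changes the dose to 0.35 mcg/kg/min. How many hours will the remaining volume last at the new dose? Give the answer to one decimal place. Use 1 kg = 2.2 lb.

Initial rate:
Weight = 240 lb ÷ 2.2 lb/kg = 109.0909 kg
Dose = 0.71 mcg/kg/min × 109.0909 kg = 77.45455 mcg/min
77.45455 mcg/min × 60 min/hr = 4647.273 mcg/hr
Concentration = 16 mg ÷ 67 mL = 0.238806 mg/mL = 238.806 mcg/mL
Rate = 4647.273 mcg/hr ÷ 238.806 mcg/mL = 19.46045 mL/hr
Volume infused so far = 19.46045 mL/hr × 2.1 hr = 40.86695 mL
Volume remaining = 67 − 40.86695 = 26.13305 mL
New rate:
Dose = 0.35 mcg/kg/min × 109.0909 kg = 38.18182 mcg/min
38.18182 mcg/min × 60 min/hr = 2290.909 mcg/hr
Rate = 2290.909 mcg/hr ÷ 238.806 mcg/mL = 9.593182 mL/hr
Time remaining = 26.13305 mL ÷ 9.593182 mL/hr = 2.724127 hr

2.7 hours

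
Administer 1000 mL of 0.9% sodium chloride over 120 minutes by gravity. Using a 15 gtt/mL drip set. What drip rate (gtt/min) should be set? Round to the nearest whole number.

1000 mL ÷ (120 min) = 8.333333 mL/min
8.333333 mL/min × 15 gtt/mL = 125 gtt/min

125 gtt/min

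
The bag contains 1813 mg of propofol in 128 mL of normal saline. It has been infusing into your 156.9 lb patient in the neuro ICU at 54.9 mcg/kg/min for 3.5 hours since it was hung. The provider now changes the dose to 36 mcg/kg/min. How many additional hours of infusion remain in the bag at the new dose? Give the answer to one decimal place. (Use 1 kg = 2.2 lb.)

Initial rate:
Weight = 156.9 lb ÷ 2.2 lb/kg = 71.31818 kg
Dose = 54.9 mcg/kg/min × 71.31818 kg = 3915.368 mcg/min
3915.368 mcg/min × 60 min/hr = 234922.1 mcg/hr
Concentration = 1813 mg ÷ 128 mL = 14.16406 mg/mL = 14164.06 mcg/mL
Rate = 234922.1 mcg/hr ÷ 14164.06 mcg/mL = 16.58578 mL/hr
Volume infused so far = 16.58578 mL/hr × 3.5 hr = 58.05025 mL
Volume remaining = 128 − 58.05025 = 69.94975 mL
New rate:
Dose = 36 mcg/kg/min × 71.31818 kg = 2567.455 mcg/min
2567.455 mcg/min × 60 min/hr = 154047.3 mcg/hr
Rate = 154047.3 mcg/hr ÷ 14164.06 mcg/mL = 10.87592 mL/hr
Time remaining = 69.94975 mL ÷ 10.87592 mL/hr = 6.431615 hr

6.4 hours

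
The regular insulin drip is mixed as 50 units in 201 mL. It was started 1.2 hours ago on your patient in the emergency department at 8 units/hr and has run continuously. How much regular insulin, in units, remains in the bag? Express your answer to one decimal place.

40.4 units

Concentration = 50 units ÷ 201 mL = 0.2487562 units/mL
Rate = 8 units/hr ÷ 0.2487562 units/mL = 32.16 mL/hr
Volume infused = 32.16 mL/hr × 1.2 hr = 38.592 mL
Volume remaining = 201 − 38.592 = 162.408 mL
Drug remaining = 162.408 mL × 0.2487562 units/mL = 40.4 units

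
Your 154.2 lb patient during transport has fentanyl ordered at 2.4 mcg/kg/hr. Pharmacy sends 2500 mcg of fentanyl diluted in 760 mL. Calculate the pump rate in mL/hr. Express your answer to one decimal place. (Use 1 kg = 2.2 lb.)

Weight = 154.2 lb ÷ 2.2 lb/kg = 70.09091 kg
Dose = 2.4 mcg/kg/hr × 70.09091 kg = 168.2182 mcg/hr
Concentration = 2500 mcg ÷ 760 mL = 3.289474 mcg/mL
Rate = 168.2182 mcg/hr ÷ 3.289474 mcg/mL = 51.13833 mL/hr

51.1 mL/hr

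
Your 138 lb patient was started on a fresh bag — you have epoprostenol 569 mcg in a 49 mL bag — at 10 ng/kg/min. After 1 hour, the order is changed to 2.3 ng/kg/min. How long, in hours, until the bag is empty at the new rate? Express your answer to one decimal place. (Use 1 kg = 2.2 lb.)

61.4 hours

Initial rate:
Weight = 138 lb ÷ 2.2 lb/kg = 62.72727 kg
Dose = 10 ng/kg/min × 62.72727 kg = 627.2727 ng/min
627.2727 ng/min × 60 min/hr = 37636.36 ng/hr
Concentration = 569 mcg ÷ 49 mL = 11.61224 mcg/mL = 11612.24 ng/mL
Rate = 37636.36 ng/hr ÷ 11612.24 ng/mL = 3.241093 mL/hr
Volume infused so far = 3.241093 mL/hr × 1 hr = 3.241093 mL
Volume remaining = 49 − 3.241093 = 45.75891 mL
New rate:
Dose = 2.3 ng/kg/min × 62.72727 kg = 144.2727 ng/min
144.2727 ng/min × 60 min/hr = 8656.364 ng/hr
Rate = 8656.364 ng/hr ÷ 11612.24 ng/mL = 0.7454514 mL/hr
Time remaining = 45.75891 mL ÷ 0.7454514 mL/hr = 61.38416 hr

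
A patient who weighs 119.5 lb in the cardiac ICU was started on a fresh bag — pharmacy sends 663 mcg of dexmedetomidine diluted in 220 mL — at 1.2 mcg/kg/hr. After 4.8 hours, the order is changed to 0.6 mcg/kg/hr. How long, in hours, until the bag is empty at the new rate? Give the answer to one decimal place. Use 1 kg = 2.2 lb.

Initial rate:
Weight = 119.5 lb ÷ 2.2 lb/kg = 54.31818 kg
Dose = 1.2 mcg/kg/hr × 54.31818 kg = 65.18182 mcg/hr
Concentration = 663 mcg ÷ 220 mL = 3.013636 mcg/mL
Rate = 65.18182 mcg/hr ÷ 3.013636 mcg/mL = 21.62896 mL/hr
Volume infused so far = 21.62896 mL/hr × 4.8 hr = 103.819 mL
Volume remaining = 220 − 103.819 = 116.181 mL
New rate:
Dose = 0.6 mcg/kg/hr × 54.31818 kg = 32.59091 mcg/hr
Rate = 32.59091 mcg/hr ÷ 3.013636 mcg/mL = 10.81448 mL/hr
Time remaining = 116.181 mL ÷ 10.81448 mL/hr = 10.7431 hr

10.7 hours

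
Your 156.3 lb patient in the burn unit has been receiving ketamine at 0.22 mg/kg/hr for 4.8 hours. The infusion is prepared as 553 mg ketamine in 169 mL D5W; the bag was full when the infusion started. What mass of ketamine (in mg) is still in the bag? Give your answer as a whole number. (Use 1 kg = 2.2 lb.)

478 mg

Weight = 156.3 lb ÷ 2.2 lb/kg = 71.04545 kg
Dose = 0.22 mg/kg/hr × 71.04545 kg = 15.63 mg/hr
Concentration = 553 mg ÷ 169 mL = 3.272189 mg/mL
Rate = 15.63 mg/hr ÷ 3.272189 mg/mL = 4.776618 mL/hr
Volume infused = 4.776618 mL/hr × 4.8 hr = 22.92777 mL
Volume remaining = 169 − 22.92777 = 146.0722 mL
Drug remaining = 146.0722 mL × 3.272189 mg/mL = 477.976 mg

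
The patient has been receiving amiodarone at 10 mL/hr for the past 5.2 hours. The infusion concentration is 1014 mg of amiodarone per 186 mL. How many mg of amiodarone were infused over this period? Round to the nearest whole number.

Concentration = 1014 mg ÷ 186 mL = 5.451613 mg/mL
Drug rate = 10 mL/hr × 5.451613 mg/mL = 54.51613 mg/hr
Total = 54.51613 mg/hr × 5.2 hr = 283.4839 mg

283 mg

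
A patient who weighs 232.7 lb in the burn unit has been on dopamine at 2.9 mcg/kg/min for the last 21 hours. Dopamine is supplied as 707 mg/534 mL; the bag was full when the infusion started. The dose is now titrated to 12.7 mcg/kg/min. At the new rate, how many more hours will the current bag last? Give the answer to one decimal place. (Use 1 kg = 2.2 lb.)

Initial rate:
Weight = 232.7 lb ÷ 2.2 lb/kg = 105.7727 kg
Dose = 2.9 mcg/kg/min × 105.7727 kg = 306.7409 mcg/min
306.7409 mcg/min × 60 min/hr = 18404.45 mcg/hr
Concentration = 707 mg ÷ 534 mL = 1.32397 mg/mL = 1323.97 mcg/mL
Rate = 18404.45 mcg/hr ÷ 1323.97 mcg/mL = 13.90096 mL/hr
Volume infused so far = 13.90096 mL/hr × 21 hr = 291.9202 mL
Volume remaining = 534 − 291.9202 = 242.0798 mL
New rate:
Dose = 12.7 mcg/kg/min × 105.7727 kg = 1343.314 mcg/min
1343.314 mcg/min × 60 min/hr = 80598.82 mcg/hr
Rate = 80598.82 mcg/hr ÷ 1323.97 mcg/mL = 60.87662 mL/hr
Time remaining = 242.0798 mL ÷ 60.87662 mL/hr = 3.976565 hr

4.0 hours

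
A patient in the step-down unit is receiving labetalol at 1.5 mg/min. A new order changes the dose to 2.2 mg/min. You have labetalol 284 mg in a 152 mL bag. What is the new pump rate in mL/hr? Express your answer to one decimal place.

2.2 mg/min × 60 min/hr = 132 mg/hr
Concentration = 284 mg ÷ 152 mL = 1.868421 mg/mL
Rate = 132 mg/hr ÷ 1.868421 mg/mL = 70.64789 mL/hr

70.6 mL/hr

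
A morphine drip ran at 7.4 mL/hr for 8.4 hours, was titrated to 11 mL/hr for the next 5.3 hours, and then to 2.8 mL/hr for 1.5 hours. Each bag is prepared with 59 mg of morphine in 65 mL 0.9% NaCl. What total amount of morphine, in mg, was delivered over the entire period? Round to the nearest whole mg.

Concentration = 59 mg ÷ 65 mL = 0.9076923 mg/mL
Stage 1: 7.4 mL/hr × 8.4 hr = 62.16 mL → 62.16 mL × 0.9076923 mg/mL = 56.42215 mg
Stage 2: 11 mL/hr × 5.3 hr = 58.3 mL → 58.3 mL × 0.9076923 mg/mL = 52.91846 mg
Stage 3: 2.8 mL/hr × 1.5 hr = 4.2 mL → 4.2 mL × 0.9076923 mg/mL = 3.812308 mg
Total = 56.42215 + 52.91846 + 3.812308 = 113.1529 mg

113 mg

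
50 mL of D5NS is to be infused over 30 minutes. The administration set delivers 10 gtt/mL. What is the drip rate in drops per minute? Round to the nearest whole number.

17 gtt/min

50 mL ÷ (30 min) = 1.666667 mL/min
1.666667 mL/min × 10 gtt/mL = 16.66667 gtt/min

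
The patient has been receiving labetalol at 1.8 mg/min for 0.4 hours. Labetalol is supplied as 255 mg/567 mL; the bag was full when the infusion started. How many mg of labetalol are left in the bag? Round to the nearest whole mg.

212 mg

1.8 mg/min × 60 min/hr = 108 mg/hr
Concentration = 255 mg ÷ 567 mL = 0.4497354 mg/mL
Rate = 108 mg/hr ÷ 0.4497354 mg/mL = 240.1412 mL/hr
Volume infused = 240.1412 mL/hr × 0.4 hr = 96.05647 mL
Volume remaining = 567 − 96.05647 = 470.9435 mL
Drug remaining = 470.9435 mL × 0.4497354 mg/mL = 211.8 mg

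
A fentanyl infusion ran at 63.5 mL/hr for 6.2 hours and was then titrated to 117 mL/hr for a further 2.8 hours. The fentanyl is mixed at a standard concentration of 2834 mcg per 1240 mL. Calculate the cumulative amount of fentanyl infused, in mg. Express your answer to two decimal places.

1.65 mg

Concentration = 2834 mcg ÷ 1240 mL = 2.285484 mcg/mL
Stage 1: 63.5 mL/hr × 6.2 hr = 393.7 mL → 393.7 mL × 2.285484 mcg/mL = 899.795 mcg
Stage 2: 117 mL/hr × 2.8 hr = 327.6 mL → 327.6 mL × 2.285484 mcg/mL = 748.7245 mcg
Total = 899.795 + 748.7245 = 1648.52 mcg = 1.64852 mg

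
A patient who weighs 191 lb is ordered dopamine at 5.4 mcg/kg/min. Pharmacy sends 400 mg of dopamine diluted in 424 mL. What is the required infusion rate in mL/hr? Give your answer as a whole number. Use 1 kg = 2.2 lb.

Weight = 191 lb ÷ 2.2 lb/kg = 86.81818 kg
Dose = 5.4 mcg/kg/min × 86.81818 kg = 468.8182 mcg/min
468.8182 mcg/min × 60 min/hr = 28129.09 mcg/hr
Concentration = 400 mg ÷ 424 mL = 0.9433962 mg/mL = 943.3962 mcg/mL
Rate = 28129.09 mcg/hr ÷ 943.3962 mcg/mL = 29.81684 mL/hr

30 mL/hr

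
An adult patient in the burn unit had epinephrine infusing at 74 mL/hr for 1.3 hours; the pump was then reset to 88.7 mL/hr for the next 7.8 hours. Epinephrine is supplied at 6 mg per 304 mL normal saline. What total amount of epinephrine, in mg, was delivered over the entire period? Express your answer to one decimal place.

Concentration = 6 mg ÷ 304 mL = 0.01973684 mg/mL
Stage 1: 74 mL/hr × 1.3 hr = 96.2 mL → 96.2 mL × 0.01973684 mg/mL = 1.898684 mg
Stage 2: 88.7 mL/hr × 7.8 hr = 691.86 mL → 691.86 mL × 0.01973684 mg/mL = 13.65513 mg
Total = 1.898684 + 13.65513 = 15.55382 mg

15.6 mg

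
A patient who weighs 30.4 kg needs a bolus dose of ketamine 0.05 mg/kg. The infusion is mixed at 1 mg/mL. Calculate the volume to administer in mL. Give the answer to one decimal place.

1.5 mL

Dose = 0.05 mg/kg × 30.4 kg = 1.52 mg
Volume = 1.52 mg ÷ 1 mg/mL = 1.52 mL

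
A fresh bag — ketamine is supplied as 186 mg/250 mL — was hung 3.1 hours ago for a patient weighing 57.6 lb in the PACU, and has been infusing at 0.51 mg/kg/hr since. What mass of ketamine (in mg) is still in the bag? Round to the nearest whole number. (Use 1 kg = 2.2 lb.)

145 mg

Weight = 57.6 lb ÷ 2.2 lb/kg = 26.18182 kg
Dose = 0.51 mg/kg/hr × 26.18182 kg = 13.35273 mg/hr
Concentration = 186 mg ÷ 250 mL = 0.744 mg/mL
Rate = 13.35273 mg/hr ÷ 0.744 mg/mL = 17.94721 mL/hr
Volume infused = 17.94721 mL/hr × 3.1 hr = 55.63636 mL
Volume remaining = 250 − 55.63636 = 194.3636 mL
Drug remaining = 194.3636 mL × 0.744 mg/mL = 144.6065 mg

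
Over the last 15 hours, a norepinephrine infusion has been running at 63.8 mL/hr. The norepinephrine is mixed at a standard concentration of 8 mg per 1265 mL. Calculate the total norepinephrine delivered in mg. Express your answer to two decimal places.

6.05 mg

Concentration = 8 mg ÷ 1265 mL = 0.006324111 mg/mL = 6.324111 mcg/mL
Drug rate = 63.8 mL/hr × 6.324111 mcg/mL = 403.4783 mcg/hr
Total = 403.4783 mcg/hr × 15 hr = 6052.174 mcg = 6.052174 mg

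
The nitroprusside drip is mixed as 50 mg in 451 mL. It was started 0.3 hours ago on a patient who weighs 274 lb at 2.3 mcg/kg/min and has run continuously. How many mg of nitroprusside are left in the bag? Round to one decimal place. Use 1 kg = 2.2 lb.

Weight = 274 lb ÷ 2.2 lb/kg = 124.5455 kg
Dose = 2.3 mcg/kg/min × 124.5455 kg = 286.4545 mcg/min
286.4545 mcg/min × 60 min/hr = 17187.27 mcg/hr
Concentration = 50 mg ÷ 451 mL = 0.1108647 mg/mL = 110.8647 mcg/mL
Rate = 17187.27 mcg/hr ÷ 110.8647 mcg/mL = 155.0292 mL/hr
Volume infused = 155.0292 mL/hr × 0.3 hr = 46.50876 mL
Volume remaining = 451 − 46.50876 = 404.4912 mL
Drug remaining = 404.4912 mL × 110.8647 mcg/mL = 44843.82 mcg = 44.84382 mg

44.8 mg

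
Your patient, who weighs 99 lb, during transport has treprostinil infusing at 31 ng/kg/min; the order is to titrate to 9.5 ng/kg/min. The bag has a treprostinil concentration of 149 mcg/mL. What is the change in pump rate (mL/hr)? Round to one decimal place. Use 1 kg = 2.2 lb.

At the current dose:
Weight = 99 lb ÷ 2.2 lb/kg = 45 kg
Dose = 31 ng/kg/min × 45 kg = 1395 ng/min
1395 ng/min × 60 min/hr = 83700 ng/hr
Concentration = 149 mcg/mL = 149000 ng/mL
Rate = 83700 ng/hr ÷ 149000 ng/mL = 0.561745 mL/hr
At the new dose:
Dose = 9.5 ng/kg/min × 45 kg = 427.5 ng/min
427.5 ng/min × 60 min/hr = 25650 ng/hr
Rate = 25650 ng/hr ÷ 149000 ng/mL = 0.1721477 mL/hr
Change = 0.1721477 − 0.561745 = -0.3895973 mL/hr → 0.3895973 mL/hr decrease

0.4 mL/hr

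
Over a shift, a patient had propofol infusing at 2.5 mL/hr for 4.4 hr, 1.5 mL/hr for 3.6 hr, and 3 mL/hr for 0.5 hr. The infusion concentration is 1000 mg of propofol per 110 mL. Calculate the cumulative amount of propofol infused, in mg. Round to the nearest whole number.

Concentration = 1000 mg ÷ 110 mL = 9.090909 mg/mL
Stage 1: 2.5 mL/hr × 4.4 hr = 11 mL → 11 mL × 9.090909 mg/mL = 100 mg
Stage 2: 1.5 mL/hr × 3.6 hr = 5.4 mL → 5.4 mL × 9.090909 mg/mL = 49.09091 mg
Stage 3: 3 mL/hr × 0.5 hr = 1.5 mL → 1.5 mL × 9.090909 mg/mL = 13.63636 mg
Total = 100 + 49.09091 + 13.63636 = 162.7273 mg

163 mg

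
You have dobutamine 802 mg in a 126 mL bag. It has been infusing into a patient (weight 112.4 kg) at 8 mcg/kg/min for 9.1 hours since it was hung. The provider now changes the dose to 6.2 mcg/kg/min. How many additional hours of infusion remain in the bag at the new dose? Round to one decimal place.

7.4 hours

Initial rate:
Dose = 8 mcg/kg/min × 112.4 kg = 899.2 mcg/min
899.2 mcg/min × 60 min/hr = 53952 mcg/hr
Concentration = 802 mg ÷ 126 mL = 6.365079 mg/mL = 6365.079 mcg/mL
Rate = 53952 mcg/hr ÷ 6365.079 mcg/mL = 8.476249 mL/hr
Volume infused so far = 8.476249 mL/hr × 9.1 hr = 77.13387 mL
Volume remaining = 126 − 77.13387 = 48.86613 mL
New rate:
Dose = 6.2 mcg/kg/min × 112.4 kg = 696.88 mcg/min
696.88 mcg/min × 60 min/hr = 41812.8 mcg/hr
Rate = 41812.8 mcg/hr ÷ 6365.079 mcg/mL = 6.569093 mL/hr
Time remaining = 48.86613 mL ÷ 6.569093 mL/hr = 7.438794 hr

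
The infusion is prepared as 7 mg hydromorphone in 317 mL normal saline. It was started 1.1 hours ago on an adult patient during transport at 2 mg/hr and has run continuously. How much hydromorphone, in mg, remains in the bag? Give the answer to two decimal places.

Concentration = 7 mg ÷ 317 mL = 0.02208202 mg/mL
Rate = 2 mg/hr ÷ 0.02208202 mg/mL = 90.57143 mL/hr
Volume infused = 90.57143 mL/hr × 1.1 hr = 99.62857 mL
Volume remaining = 317 − 99.62857 = 217.3714 mL
Drug remaining = 217.3714 mL × 0.02208202 mg/mL = 4.8 mg

4.80 mg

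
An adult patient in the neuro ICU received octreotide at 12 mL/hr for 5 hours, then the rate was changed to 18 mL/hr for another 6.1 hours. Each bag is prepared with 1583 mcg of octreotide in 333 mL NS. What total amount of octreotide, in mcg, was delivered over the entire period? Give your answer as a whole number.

807 mcg

Concentration = 1583 mcg ÷ 333 mL = 4.753754 mcg/mL
Stage 1: 12 mL/hr × 5 hr = 60 mL → 60 mL × 4.753754 mcg/mL = 285.2252 mcg
Stage 2: 18 mL/hr × 6.1 hr = 109.8 mL → 109.8 mL × 4.753754 mcg/mL = 521.9622 mcg
Total = 285.2252 + 521.9622 = 807.1874 mcg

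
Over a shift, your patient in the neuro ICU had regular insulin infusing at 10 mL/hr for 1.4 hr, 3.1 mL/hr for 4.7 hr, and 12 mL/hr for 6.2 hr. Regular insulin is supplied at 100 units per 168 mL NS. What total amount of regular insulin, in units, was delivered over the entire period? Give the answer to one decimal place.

Concentration = 100 units ÷ 168 mL = 0.5952381 units/mL
Stage 1: 10 mL/hr × 1.4 hr = 14 mL → 14 mL × 0.5952381 units/mL = 8.333333 units
Stage 2: 3.1 mL/hr × 4.7 hr = 14.57 mL → 14.57 mL × 0.5952381 units/mL = 8.672619 units
Stage 3: 12 mL/hr × 6.2 hr = 74.4 mL → 74.4 mL × 0.5952381 units/mL = 44.28571 units
Total = 8.333333 + 8.672619 + 44.28571 = 61.29167 units

61.3 units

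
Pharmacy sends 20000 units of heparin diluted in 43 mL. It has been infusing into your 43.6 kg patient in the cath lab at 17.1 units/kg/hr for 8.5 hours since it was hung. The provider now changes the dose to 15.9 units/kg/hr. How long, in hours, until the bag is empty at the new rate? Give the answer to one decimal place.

Initial rate:
Dose = 17.1 units/kg/hr × 43.6 kg = 745.56 units/hr
Concentration = 20000 units ÷ 43 mL = 465.1163 units/mL
Rate = 745.56 units/hr ÷ 465.1163 units/mL = 1.602954 mL/hr
Volume infused so far = 1.602954 mL/hr × 8.5 hr = 13.62511 mL
Volume remaining = 43 − 13.62511 = 29.37489 mL
New rate:
Dose = 15.9 units/kg/hr × 43.6 kg = 693.24 units/hr
Rate = 693.24 units/hr ÷ 465.1163 units/mL = 1.490466 mL/hr
Time remaining = 29.37489 mL ÷ 1.490466 mL/hr = 19.70853 hr

19.7 hours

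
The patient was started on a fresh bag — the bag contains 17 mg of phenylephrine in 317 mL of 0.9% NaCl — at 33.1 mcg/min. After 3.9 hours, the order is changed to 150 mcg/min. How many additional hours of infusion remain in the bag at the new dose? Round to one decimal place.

Initial rate:
33.1 mcg/min × 60 min/hr = 1986 mcg/hr
Concentration = 17 mg ÷ 317 mL = 0.05362776 mg/mL = 53.62776 mcg/mL
Rate = 1986 mcg/hr ÷ 53.62776 mcg/mL = 37.03306 mL/hr
Volume infused so far = 37.03306 mL/hr × 3.9 hr = 144.4289 mL
Volume remaining = 317 − 144.4289 = 172.5711 mL
New rate:
150 mcg/min × 60 min/hr = 9000 mcg/hr
Rate = 9000 mcg/hr ÷ 53.62776 mcg/mL = 167.8235 mL/hr
Time remaining = 172.5711 mL ÷ 167.8235 mL/hr = 1.028289 hr

1.0 hours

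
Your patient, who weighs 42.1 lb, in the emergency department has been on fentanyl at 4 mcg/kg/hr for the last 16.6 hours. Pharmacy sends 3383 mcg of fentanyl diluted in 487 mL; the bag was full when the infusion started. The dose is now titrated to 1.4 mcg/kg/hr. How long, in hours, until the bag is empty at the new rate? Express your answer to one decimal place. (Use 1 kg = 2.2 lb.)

78.8 hours

Initial rate:
Weight = 42.1 lb ÷ 2.2 lb/kg = 19.13636 kg
Dose = 4 mcg/kg/hr × 19.13636 kg = 76.54545 mcg/hr
Concentration = 3383 mcg ÷ 487 mL = 6.946612 mcg/mL
Rate = 76.54545 mcg/hr ÷ 6.946612 mcg/mL = 11.01911 mL/hr
Volume infused so far = 11.01911 mL/hr × 16.6 hr = 182.9172 mL
Volume remaining = 487 − 182.9172 = 304.0828 mL
New rate:
Dose = 1.4 mcg/kg/hr × 19.13636 kg = 26.79091 mcg/hr
Rate = 26.79091 mcg/hr ÷ 6.946612 mcg/mL = 3.856687 mL/hr
Time remaining = 304.0828 mL ÷ 3.856687 mL/hr = 78.84561 hr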